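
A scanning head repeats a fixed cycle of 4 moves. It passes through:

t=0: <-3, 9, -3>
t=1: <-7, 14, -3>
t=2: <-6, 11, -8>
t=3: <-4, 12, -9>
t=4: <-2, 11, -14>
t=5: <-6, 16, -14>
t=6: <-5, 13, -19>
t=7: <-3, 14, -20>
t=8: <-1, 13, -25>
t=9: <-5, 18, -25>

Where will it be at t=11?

Step-to-step displacements: <-4, +5, +0>, <+1, -3, -5>, <+2, +1, -1>, <+2, -1, -5>, <-4, +5, +0>, <+1, -3, -5>, <+2, +1, -1>, <+2, -1, -5>, <-4, +5, +0> — a repeating cycle of length 4.
step 10: apply <+1, -3, -5> → <-4, 15, -30>
step 11: apply <+2, +1, -1> → <-2, 16, -31>

<-2, 16, -31>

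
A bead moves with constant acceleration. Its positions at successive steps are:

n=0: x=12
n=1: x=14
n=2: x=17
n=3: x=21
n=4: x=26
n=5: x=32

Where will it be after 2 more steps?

Successive displacements: +2, +3, +4, +5, +6 — each changes by +1.
step 6: 32 + 7 → x=39
step 7: 39 + 8 → x=47

x=47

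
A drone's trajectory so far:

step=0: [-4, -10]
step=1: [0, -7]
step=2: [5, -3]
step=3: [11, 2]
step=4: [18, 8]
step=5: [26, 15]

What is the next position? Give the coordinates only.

First differences are [+4, +3], [+5, +4], [+6, +5], [+7, +6], [+8, +7]; their common second difference is [+1, +1] (constant acceleration).
step 6: [26, 15] + [+9, +8] → [35, 23]

[35, 23]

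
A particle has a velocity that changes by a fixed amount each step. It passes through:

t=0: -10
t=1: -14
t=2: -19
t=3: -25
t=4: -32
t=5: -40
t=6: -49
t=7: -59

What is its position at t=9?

-82

Taking differences between consecutive positions: -4, -5, -6, -7, -8, -9, -10. These grow by -1 each step.
step 8: -59 − 11 → -70
step 9: -70 − 12 → -82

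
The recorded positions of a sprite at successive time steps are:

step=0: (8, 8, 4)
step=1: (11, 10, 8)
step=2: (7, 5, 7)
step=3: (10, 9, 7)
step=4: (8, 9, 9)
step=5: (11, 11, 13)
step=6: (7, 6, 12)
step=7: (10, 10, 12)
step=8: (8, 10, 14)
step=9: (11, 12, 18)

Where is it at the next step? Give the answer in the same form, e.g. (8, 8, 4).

(7, 7, 17)

Differencing gives (+3, +2, +4), (-4, -5, -1), (+3, +4, +0), (-2, +0, +2), (+3, +2, +4), (-4, -5, -1), (+3, +4, +0), (-2, +0, +2), (+3, +2, +4). This is the pattern (+3, +2, +4), (-4, -5, -1), (+3, +4, +0), (-2, +0, +2) repeated.
step 10: apply (-4, -5, -1) → (7, 7, 17)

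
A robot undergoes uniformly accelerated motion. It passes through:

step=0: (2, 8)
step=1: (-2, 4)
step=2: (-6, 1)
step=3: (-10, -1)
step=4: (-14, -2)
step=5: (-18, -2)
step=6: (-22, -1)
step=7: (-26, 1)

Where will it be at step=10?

First differences are (-4, -4), (-4, -3), (-4, -2), (-4, -1), (-4, +0), (-4, +1), (-4, +2); their common second difference is (+0, +1) (constant acceleration).
step 8: (-26, 1) + (-4, +3) → (-30, 4)
step 9: (-30, 4) + (-4, +4) → (-34, 8)
step 10: (-34, 8) + (-4, +5) → (-38, 13)

(-38, 13)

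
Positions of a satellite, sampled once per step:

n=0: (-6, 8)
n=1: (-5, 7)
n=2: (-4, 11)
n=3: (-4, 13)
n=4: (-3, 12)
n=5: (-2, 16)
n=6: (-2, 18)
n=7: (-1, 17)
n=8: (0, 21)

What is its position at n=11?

The moves between consecutive positions are (+1, -1), (+1, +4), (+0, +2), (+1, -1), (+1, +4), (+0, +2), (+1, -1), (+1, +4); they repeat the 3-cycle [(+1, -1), (+1, +4), (+0, +2)].
step 9: apply (+0, +2) → (0, 23)
step 10: apply (+1, -1) → (1, 22)
step 11: apply (+1, +4) → (2, 26)

(2, 26)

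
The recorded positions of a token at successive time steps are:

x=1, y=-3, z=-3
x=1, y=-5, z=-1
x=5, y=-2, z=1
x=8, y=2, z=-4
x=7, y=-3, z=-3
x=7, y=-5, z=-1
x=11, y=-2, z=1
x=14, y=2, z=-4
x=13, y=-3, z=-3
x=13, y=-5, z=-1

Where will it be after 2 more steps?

x=20, y=2, z=-4

The moves between consecutive positions are (+0, -2, +2), (+4, +3, +2), (+3, +4, -5), (-1, -5, +1), (+0, -2, +2), (+4, +3, +2), (+3, +4, -5), (-1, -5, +1), (+0, -2, +2); they repeat the 4-cycle [(+0, -2, +2), (+4, +3, +2), (+3, +4, -5), (-1, -5, +1)].
step 10: apply (+4, +3, +2) → x=17, y=-2, z=1
step 11: apply (+3, +4, -5) → x=20, y=2, z=-4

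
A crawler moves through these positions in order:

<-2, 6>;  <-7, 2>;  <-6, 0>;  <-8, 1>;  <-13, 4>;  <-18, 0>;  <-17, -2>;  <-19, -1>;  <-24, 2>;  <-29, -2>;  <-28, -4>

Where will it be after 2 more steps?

<-35, 0>

The moves between consecutive positions are <-5, -4>, <+1, -2>, <-2, +1>, <-5, +3>, <-5, -4>, <+1, -2>, <-2, +1>, <-5, +3>, <-5, -4>, <+1, -2>; they repeat the 4-cycle [<-5, -4>, <+1, -2>, <-2, +1>, <-5, +3>].
step 11: apply <-2, +1> → <-30, -3>
step 12: apply <-5, +3> → <-35, 0>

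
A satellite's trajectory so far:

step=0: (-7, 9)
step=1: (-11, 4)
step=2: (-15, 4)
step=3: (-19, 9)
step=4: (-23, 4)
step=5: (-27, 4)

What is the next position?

First: linear, -4 per step → -31 at step 6.
Second: cycles through 9, 4, 4 every 3 steps. Step 6 lands at position 0 of the cycle → 9.

(-31, 9)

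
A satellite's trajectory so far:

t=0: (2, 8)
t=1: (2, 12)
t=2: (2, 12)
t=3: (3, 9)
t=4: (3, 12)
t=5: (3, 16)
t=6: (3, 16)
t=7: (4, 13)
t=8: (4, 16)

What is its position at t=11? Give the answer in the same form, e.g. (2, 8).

Step-to-step displacements: (+0, +4), (+0, +0), (+1, -3), (+0, +3), (+0, +4), (+0, +0), (+1, -3), (+0, +3) — a repeating cycle of length 4.
step 9: apply (+0, +4) → (4, 20)
step 10: apply (+0, +0) → (4, 20)
step 11: apply (+1, -3) → (5, 17)

(5, 17)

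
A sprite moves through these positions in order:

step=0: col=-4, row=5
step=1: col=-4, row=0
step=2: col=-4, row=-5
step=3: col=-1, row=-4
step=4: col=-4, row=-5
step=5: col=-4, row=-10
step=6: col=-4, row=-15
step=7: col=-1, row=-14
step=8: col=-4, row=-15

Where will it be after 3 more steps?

Step-to-step displacements: (+0, -5), (+0, -5), (+3, +1), (-3, -1), (+0, -5), (+0, -5), (+3, +1), (-3, -1) — a repeating cycle of length 4.
step 9: apply (+0, -5) → col=-4, row=-20
step 10: apply (+0, -5) → col=-4, row=-25
step 11: apply (+3, +1) → col=-1, row=-24

col=-1, row=-24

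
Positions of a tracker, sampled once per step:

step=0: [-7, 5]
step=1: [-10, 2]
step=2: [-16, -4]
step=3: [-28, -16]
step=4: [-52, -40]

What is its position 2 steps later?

The jumps are [-3, -3], [-6, -6], [-12, -12], [-24, -24] — a geometric progression with ratio 2.
step 5: [-52, -40] + [-48, -48] → [-100, -88]
step 6: [-100, -88] + [-96, -96] → [-196, -184]

[-196, -184]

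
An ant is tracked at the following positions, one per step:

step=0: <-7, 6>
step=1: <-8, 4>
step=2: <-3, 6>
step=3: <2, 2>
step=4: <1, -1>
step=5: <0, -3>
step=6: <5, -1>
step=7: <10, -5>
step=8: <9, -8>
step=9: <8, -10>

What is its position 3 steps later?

Differencing gives <-1, -2>, <+5, +2>, <+5, -4>, <-1, -3>, <-1, -2>, <+5, +2>, <+5, -4>, <-1, -3>, <-1, -2>. This is the pattern <-1, -2>, <+5, +2>, <+5, -4>, <-1, -3> repeated.
step 10: apply <+5, +2> → <13, -8>
step 11: apply <+5, -4> → <18, -12>
step 12: apply <-1, -3> → <17, -15>

<17, -15>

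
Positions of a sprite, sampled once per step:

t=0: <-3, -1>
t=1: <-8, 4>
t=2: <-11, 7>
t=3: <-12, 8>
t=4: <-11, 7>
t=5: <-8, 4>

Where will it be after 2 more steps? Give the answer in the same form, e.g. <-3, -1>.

<4, -8>

Taking differences between consecutive positions: <-5, +5>, <-3, +3>, <-1, +1>, <+1, -1>, <+3, -3>. These grow by <+2, -2> each step.
step 6: <-8, 4> + <+5, -5> → <-3, -1>
step 7: <-3, -1> + <+7, -7> → <4, -8>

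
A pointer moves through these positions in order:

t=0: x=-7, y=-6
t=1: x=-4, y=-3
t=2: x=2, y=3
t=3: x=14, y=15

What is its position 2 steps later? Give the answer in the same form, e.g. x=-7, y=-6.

x=86, y=87

The jumps are (+3, +3), (+6, +6), (+12, +12) — a geometric progression with ratio 2.
step 4: x=14, y=15 + (+24, +24) → x=38, y=39
step 5: x=38, y=39 + (+48, +48) → x=86, y=87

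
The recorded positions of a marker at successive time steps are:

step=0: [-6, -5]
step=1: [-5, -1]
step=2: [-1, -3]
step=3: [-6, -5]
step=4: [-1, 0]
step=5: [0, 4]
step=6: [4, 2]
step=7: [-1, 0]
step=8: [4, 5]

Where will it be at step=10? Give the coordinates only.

[9, 7]

Step-to-step displacements: [+1, +4], [+4, -2], [-5, -2], [+5, +5], [+1, +4], [+4, -2], [-5, -2], [+5, +5] — a repeating cycle of length 4.
step 9: apply [+1, +4] → [5, 9]
step 10: apply [+4, -2] → [9, 7]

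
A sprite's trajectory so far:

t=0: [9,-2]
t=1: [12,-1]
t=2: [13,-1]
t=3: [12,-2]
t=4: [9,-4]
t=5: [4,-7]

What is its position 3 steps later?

[-23,-22]

First differences are [+3,+1], [+1,+0], [-1,-1], [-3,-2], [-5,-3]; their common second difference is [-2,-1] (constant acceleration).
step 6: [4,-7] + [-7,-4] → [-3,-11]
step 7: [-3,-11] + [-9,-5] → [-12,-16]
step 8: [-12,-16] + [-11,-6] → [-23,-22]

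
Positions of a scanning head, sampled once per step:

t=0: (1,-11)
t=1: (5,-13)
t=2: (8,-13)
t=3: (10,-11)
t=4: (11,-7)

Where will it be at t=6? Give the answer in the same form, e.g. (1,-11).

Successive displacements: (+4,-2), (+3,+0), (+2,+2), (+1,+4) — each changes by (-1,+2).
step 5: (11,-7) + (+0,+6) → (11,-1)
step 6: (11,-1) + (-1,+8) → (10,7)

(10,7)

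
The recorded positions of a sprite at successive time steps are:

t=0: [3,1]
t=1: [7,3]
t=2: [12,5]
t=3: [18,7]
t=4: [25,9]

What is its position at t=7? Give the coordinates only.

[52,15]

First differences are [+4,+2], [+5,+2], [+6,+2], [+7,+2]; their common second difference is [+1,+0] (constant acceleration).
step 5: [25,9] + [+8,+2] → [33,11]
step 6: [33,11] + [+9,+2] → [42,13]
step 7: [42,13] + [+10,+2] → [52,15]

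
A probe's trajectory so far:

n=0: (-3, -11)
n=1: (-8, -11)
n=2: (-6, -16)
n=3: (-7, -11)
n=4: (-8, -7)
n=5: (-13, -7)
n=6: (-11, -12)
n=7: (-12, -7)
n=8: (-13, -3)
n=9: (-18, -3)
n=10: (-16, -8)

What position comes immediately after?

Step-to-step displacements: (-5, +0), (+2, -5), (-1, +5), (-1, +4), (-5, +0), (+2, -5), (-1, +5), (-1, +4), (-5, +0), (+2, -5) — a repeating cycle of length 4.
step 11: apply (-1, +5) → (-17, -3)

(-17, -3)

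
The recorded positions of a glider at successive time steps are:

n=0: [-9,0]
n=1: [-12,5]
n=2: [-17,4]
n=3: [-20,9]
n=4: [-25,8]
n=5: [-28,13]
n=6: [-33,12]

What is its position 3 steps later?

[-44,21]

Differencing gives [-3,+5], [-5,-1], [-3,+5], [-5,-1], [-3,+5], [-5,-1]. This is the pattern [-3,+5], [-5,-1] repeated.
step 7: apply [-3,+5] → [-36,17]
step 8: apply [-5,-1] → [-41,16]
step 9: apply [-3,+5] → [-44,21]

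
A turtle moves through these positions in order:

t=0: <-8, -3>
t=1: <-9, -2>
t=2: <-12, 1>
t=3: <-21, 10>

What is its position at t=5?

Consecutive displacements <-1, +1>, <-3, +3>, <-9, +9> scale by a factor of 3 each step.
step 4: <-21, 10> + <-27, +27> → <-48, 37>
step 5: <-48, 37> + <-81, +81> → <-129, 118>

<-129, 118>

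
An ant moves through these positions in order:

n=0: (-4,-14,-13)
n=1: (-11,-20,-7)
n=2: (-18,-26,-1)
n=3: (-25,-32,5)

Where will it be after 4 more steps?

(-53,-56,29)

Each step adds (-7,-6,+6) to the position.
step 4: (-25,-32,5) + (-7,-6,+6) → (-32,-38,11)
step 5: (-32,-38,11) + (-7,-6,+6) → (-39,-44,17)
step 6: (-39,-44,17) + (-7,-6,+6) → (-46,-50,23)
step 7: (-46,-50,23) + (-7,-6,+6) → (-53,-56,29)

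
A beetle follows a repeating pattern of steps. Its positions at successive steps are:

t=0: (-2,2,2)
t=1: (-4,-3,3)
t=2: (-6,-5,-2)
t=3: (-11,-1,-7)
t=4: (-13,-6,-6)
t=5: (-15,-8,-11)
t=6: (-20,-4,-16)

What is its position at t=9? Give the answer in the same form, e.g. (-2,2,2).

The moves between consecutive positions are (-2,-5,+1), (-2,-2,-5), (-5,+4,-5), (-2,-5,+1), (-2,-2,-5), (-5,+4,-5); they repeat the 3-cycle [(-2,-5,+1), (-2,-2,-5), (-5,+4,-5)].
step 7: apply (-2,-5,+1) → (-22,-9,-15)
step 8: apply (-2,-2,-5) → (-24,-11,-20)
step 9: apply (-5,+4,-5) → (-29,-7,-25)

(-29,-7,-25)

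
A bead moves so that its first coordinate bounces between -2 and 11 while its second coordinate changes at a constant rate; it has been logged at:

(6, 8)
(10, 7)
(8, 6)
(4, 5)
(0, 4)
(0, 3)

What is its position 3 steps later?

(10, 0)

The first coordinate travels 4 per step and bounces off the walls at -2 and 11.
  step 6: 0 → 4
  step 7: 4 → 8
  step 8: 8 → 10
The second coordinate changes by -1 each step: at step 8 it is 0.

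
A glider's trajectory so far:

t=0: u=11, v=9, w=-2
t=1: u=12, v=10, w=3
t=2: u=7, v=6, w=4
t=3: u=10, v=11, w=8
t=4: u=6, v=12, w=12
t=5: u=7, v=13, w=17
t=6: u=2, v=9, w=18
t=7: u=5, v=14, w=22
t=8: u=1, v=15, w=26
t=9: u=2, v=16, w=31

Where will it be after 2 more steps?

Step-to-step displacements: (+1,+1,+5), (-5,-4,+1), (+3,+5,+4), (-4,+1,+4), (+1,+1,+5), (-5,-4,+1), (+3,+5,+4), (-4,+1,+4), (+1,+1,+5) — a repeating cycle of length 4.
step 10: apply (-5,-4,+1) → u=-3, v=12, w=32
step 11: apply (+3,+5,+4) → u=0, v=17, w=36

u=0, v=17, w=36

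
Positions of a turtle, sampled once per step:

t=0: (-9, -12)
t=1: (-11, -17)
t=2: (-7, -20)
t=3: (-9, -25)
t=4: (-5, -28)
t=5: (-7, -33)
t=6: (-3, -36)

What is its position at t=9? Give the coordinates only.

The moves between consecutive positions are (-2, -5), (+4, -3), (-2, -5), (+4, -3), (-2, -5), (+4, -3); they repeat the 2-cycle [(-2, -5), (+4, -3)].
step 7: apply (-2, -5) → (-5, -41)
step 8: apply (+4, -3) → (-1, -44)
step 9: apply (-2, -5) → (-3, -49)

(-3, -49)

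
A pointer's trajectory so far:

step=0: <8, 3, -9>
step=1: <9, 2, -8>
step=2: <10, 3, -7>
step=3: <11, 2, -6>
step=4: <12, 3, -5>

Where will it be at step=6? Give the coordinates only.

<14, 3, -3>

First: linear, +1 per step → 14 at step 6.
Second: cycles through 3, 2 every 2 steps. Step 6 lands at position 0 of the cycle → 3.
Third: linear, +1 per step → -3 at step 6.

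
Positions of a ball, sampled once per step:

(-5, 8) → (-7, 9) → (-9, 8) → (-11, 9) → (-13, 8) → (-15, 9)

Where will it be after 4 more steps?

(-23, 9)

First: linear, -2 per step → -23 at step 9.
Second: cycles through 8, 9 every 2 steps. Step 9 lands at position 1 of the cycle → 9.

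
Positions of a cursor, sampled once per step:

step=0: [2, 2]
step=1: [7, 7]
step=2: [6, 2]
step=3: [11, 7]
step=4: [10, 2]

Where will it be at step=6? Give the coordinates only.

Step-to-step displacements: [+5, +5], [-1, -5], [+5, +5], [-1, -5] — a repeating cycle of length 2.
step 5: apply [+5, +5] → [15, 7]
step 6: apply [-1, -5] → [14, 2]

[14, 2]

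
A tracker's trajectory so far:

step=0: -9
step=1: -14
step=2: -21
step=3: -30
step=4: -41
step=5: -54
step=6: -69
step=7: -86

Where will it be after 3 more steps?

-149

Taking differences between consecutive positions: -5, -7, -9, -11, -13, -15, -17. These grow by -2 each step.
step 8: -86 − 19 → -105
step 9: -105 − 21 → -126
step 10: -126 − 23 → -149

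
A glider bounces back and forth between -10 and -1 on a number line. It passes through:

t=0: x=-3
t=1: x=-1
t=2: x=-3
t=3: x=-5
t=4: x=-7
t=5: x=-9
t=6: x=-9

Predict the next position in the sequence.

The value travels 2 per step and bounces off the walls at -10 and -1.
  step 7: -9 → -7

x=-7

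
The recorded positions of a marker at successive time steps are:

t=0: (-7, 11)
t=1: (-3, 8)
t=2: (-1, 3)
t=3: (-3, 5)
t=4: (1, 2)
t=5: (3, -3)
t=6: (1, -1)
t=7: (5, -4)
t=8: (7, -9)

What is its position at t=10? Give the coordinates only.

(9, -10)

Differencing gives (+4, -3), (+2, -5), (-2, +2), (+4, -3), (+2, -5), (-2, +2), (+4, -3), (+2, -5). This is the pattern (+4, -3), (+2, -5), (-2, +2) repeated.
step 9: apply (-2, +2) → (5, -7)
step 10: apply (+4, -3) → (9, -10)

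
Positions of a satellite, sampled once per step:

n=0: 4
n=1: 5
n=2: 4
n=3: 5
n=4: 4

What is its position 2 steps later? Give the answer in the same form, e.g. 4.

4

Step-to-step displacements: +1, -1, +1, -1; each is -1× the previous.
step 5: 4 + 1 → 5
step 6: 5 − 1 → 4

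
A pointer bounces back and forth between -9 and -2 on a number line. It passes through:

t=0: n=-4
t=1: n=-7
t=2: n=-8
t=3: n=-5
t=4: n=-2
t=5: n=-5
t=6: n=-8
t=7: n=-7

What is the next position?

n=-4

The value reflects between -9 and -2, moving 3 per step.
  step 8: -7 → -4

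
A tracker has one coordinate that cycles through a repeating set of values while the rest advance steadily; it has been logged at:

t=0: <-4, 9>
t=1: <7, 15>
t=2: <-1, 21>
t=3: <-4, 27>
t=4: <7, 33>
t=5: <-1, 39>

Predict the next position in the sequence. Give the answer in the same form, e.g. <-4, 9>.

First: cycles through -4, 7, -1 every 3 steps. Step 6 lands at position 0 of the cycle → -4.
Second: linear, +6 per step → 45 at step 6.

<-4, 45>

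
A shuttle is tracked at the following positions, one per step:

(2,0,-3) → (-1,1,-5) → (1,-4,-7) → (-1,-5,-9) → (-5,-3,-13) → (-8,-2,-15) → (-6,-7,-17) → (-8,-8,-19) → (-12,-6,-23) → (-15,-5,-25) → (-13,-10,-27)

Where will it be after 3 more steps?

The moves between consecutive positions are (-3,+1,-2), (+2,-5,-2), (-2,-1,-2), (-4,+2,-4), (-3,+1,-2), (+2,-5,-2), (-2,-1,-2), (-4,+2,-4), (-3,+1,-2), (+2,-5,-2); they repeat the 4-cycle [(-3,+1,-2), (+2,-5,-2), (-2,-1,-2), (-4,+2,-4)].
step 11: apply (-2,-1,-2) → (-15,-11,-29)
step 12: apply (-4,+2,-4) → (-19,-9,-33)
step 13: apply (-3,+1,-2) → (-22,-8,-35)

(-22,-8,-35)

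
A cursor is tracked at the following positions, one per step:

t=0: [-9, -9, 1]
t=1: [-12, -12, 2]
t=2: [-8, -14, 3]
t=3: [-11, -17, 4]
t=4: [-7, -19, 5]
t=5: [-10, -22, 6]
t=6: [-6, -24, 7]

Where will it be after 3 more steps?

[-8, -32, 10]

Differencing gives [-3, -3, +1], [+4, -2, +1], [-3, -3, +1], [+4, -2, +1], [-3, -3, +1], [+4, -2, +1]. This is the pattern [-3, -3, +1], [+4, -2, +1] repeated.
step 7: apply [-3, -3, +1] → [-9, -27, 8]
step 8: apply [+4, -2, +1] → [-5, -29, 9]
step 9: apply [-3, -3, +1] → [-8, -32, 10]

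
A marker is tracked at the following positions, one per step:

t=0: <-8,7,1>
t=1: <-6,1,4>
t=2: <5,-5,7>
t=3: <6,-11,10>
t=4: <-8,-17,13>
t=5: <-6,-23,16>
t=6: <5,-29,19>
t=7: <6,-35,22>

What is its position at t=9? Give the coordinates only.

The first coordinate repeats the cycle [-8, -6, 5, 6] with period 4; step 9 mod 4 = 1, giving -6.
The second coordinate changes by -6 each step, so at step 9 it is 7 + 9·(-6) = -47.
The third coordinate changes by +3 each step, so at step 9 it is 1 + 9·(3) = 28.

<-6,-47,28>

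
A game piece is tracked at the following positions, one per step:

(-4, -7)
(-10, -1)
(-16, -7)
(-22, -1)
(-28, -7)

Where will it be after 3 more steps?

(-46, -1)

First: linear, -6 per step → -46 at step 7.
Second: cycles through -7, -1 every 2 steps. Step 7 lands at position 1 of the cycle → -1.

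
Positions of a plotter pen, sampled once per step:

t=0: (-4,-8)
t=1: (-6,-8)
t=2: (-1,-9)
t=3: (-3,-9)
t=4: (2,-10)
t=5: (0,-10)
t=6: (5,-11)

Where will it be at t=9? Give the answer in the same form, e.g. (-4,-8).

(6,-12)

Differencing gives (-2,+0), (+5,-1), (-2,+0), (+5,-1), (-2,+0), (+5,-1). This is the pattern (-2,+0), (+5,-1) repeated.
step 7: apply (-2,+0) → (3,-11)
step 8: apply (+5,-1) → (8,-12)
step 9: apply (-2,+0) → (6,-12)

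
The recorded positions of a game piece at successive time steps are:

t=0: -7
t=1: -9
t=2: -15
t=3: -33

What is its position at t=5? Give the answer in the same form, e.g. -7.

Step-to-step displacements: -2, -6, -18; each is 3× the previous.
step 4: -33 − 54 → -87
step 5: -87 − 162 → -249

-249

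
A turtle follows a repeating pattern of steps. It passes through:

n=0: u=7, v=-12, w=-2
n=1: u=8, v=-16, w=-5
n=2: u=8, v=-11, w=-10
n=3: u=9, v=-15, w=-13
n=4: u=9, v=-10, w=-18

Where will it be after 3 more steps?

u=11, v=-13, w=-29

The moves between consecutive positions are (+1, -4, -3), (+0, +5, -5), (+1, -4, -3), (+0, +5, -5); they repeat the 2-cycle [(+1, -4, -3), (+0, +5, -5)].
step 5: apply (+1, -4, -3) → u=10, v=-14, w=-21
step 6: apply (+0, +5, -5) → u=10, v=-9, w=-26
step 7: apply (+1, -4, -3) → u=11, v=-13, w=-29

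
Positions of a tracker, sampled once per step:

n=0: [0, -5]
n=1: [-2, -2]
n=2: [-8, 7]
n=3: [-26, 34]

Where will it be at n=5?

[-242, 358]

Step-to-step displacements: [-2, +3], [-6, +9], [-18, +27]; each is 3× the previous.
step 4: [-26, 34] + [-54, +81] → [-80, 115]
step 5: [-80, 115] + [-162, +243] → [-242, 358]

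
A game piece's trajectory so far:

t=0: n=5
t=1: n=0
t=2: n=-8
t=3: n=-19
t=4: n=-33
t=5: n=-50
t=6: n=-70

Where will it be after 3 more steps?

n=-148

Successive displacements: -5, -8, -11, -14, -17, -20 — each changes by -3.
step 7: -70 − 23 → n=-93
step 8: -93 − 26 → n=-119
step 9: -119 − 29 → n=-148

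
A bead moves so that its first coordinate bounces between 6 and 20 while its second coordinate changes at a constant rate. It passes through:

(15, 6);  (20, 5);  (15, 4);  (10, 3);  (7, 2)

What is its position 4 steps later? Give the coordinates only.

(13, -2)

The first coordinate travels 5 per step and bounces off the walls at 6 and 20.
  step 5: 7 → 12
  step 6: 12 → 17
  step 7: 17 → 18
  step 8: 18 → 13
The second coordinate changes by -1 each step: at step 8 it is -2.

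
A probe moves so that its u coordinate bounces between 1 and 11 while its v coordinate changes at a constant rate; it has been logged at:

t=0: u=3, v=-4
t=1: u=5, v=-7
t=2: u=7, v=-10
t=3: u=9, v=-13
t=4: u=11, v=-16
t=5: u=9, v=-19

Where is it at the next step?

u=7, v=-22

The u coordinate travels 2 per step and bounces off the walls at 1 and 11.
  step 6: 9 → 7
The v coordinate changes by -3 each step: at step 6 it is -22.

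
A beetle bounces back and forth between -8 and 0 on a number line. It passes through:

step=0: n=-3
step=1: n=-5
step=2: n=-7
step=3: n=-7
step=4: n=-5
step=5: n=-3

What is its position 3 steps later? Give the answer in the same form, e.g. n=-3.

n=-3

The value reflects between -8 and 0, moving 2 per step.
  step 6: -3 → -1
  step 7: -1 → -1
  step 8: -1 → -3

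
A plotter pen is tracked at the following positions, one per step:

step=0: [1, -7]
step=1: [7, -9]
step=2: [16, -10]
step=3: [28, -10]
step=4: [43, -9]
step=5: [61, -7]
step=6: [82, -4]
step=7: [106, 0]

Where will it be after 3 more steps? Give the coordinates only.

[196, 18]

First differences are [+6, -2], [+9, -1], [+12, +0], [+15, +1], [+18, +2], [+21, +3], [+24, +4]; their common second difference is [+3, +1] (constant acceleration).
step 8: [106, 0] + [+27, +5] → [133, 5]
step 9: [133, 5] + [+30, +6] → [163, 11]
step 10: [163, 11] + [+33, +7] → [196, 18]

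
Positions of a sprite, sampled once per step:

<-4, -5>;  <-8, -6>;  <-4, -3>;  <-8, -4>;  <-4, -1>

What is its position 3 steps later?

Step-to-step displacements: <-4, -1>, <+4, +3>, <-4, -1>, <+4, +3> — a repeating cycle of length 2.
step 5: apply <-4, -1> → <-8, -2>
step 6: apply <+4, +3> → <-4, 1>
step 7: apply <-4, -1> → <-8, 0>

<-8, 0>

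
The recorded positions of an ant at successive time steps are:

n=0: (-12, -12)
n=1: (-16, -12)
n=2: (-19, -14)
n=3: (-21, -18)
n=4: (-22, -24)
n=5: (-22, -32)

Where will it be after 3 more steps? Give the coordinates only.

(-16, -68)

Taking differences between consecutive positions: (-4, +0), (-3, -2), (-2, -4), (-1, -6), (+0, -8). These grow by (+1, -2) each step.
step 6: (-22, -32) + (+1, -10) → (-21, -42)
step 7: (-21, -42) + (+2, -12) → (-19, -54)
step 8: (-19, -54) + (+3, -14) → (-16, -68)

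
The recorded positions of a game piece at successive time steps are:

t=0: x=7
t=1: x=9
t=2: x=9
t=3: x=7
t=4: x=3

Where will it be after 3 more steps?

x=-21

First differences are +2, +0, -2, -4; their common second difference is -2 (constant acceleration).
step 5: 3 − 6 → x=-3
step 6: -3 − 8 → x=-11
step 7: -11 − 10 → x=-21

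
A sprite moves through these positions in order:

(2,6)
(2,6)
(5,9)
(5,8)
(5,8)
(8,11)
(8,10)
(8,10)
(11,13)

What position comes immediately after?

The moves between consecutive positions are (+0,+0), (+3,+3), (+0,-1), (+0,+0), (+3,+3), (+0,-1), (+0,+0), (+3,+3); they repeat the 3-cycle [(+0,+0), (+3,+3), (+0,-1)].
step 9: apply (+0,-1) → (11,12)

(11,12)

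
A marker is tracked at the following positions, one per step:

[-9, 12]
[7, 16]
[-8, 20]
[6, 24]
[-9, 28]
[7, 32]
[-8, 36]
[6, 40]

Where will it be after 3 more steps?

First: cycles through -9, 7, -8, 6 every 4 steps. Step 10 lands at position 2 of the cycle → -8.
Second: linear, +4 per step → 52 at step 10.

[-8, 52]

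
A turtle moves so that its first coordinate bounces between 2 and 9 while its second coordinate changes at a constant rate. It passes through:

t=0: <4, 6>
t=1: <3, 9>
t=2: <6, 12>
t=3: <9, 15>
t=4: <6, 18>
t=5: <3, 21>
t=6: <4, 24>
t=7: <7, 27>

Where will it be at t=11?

The first coordinate travels 3 per step and bounces off the walls at 2 and 9.
  step 8: 7 → 8
  step 9: 8 → 5
  step 10: 5 → 2
  step 11: 2 → 5
The second coordinate changes by +3 each step: at step 11 it is 39.

<5, 39>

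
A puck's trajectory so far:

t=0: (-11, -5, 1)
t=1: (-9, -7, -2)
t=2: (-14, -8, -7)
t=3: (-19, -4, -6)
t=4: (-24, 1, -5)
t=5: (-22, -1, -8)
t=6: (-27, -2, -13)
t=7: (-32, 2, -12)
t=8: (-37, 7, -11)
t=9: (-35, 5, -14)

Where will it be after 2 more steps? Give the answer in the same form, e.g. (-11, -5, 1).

The moves between consecutive positions are (+2, -2, -3), (-5, -1, -5), (-5, +4, +1), (-5, +5, +1), (+2, -2, -3), (-5, -1, -5), (-5, +4, +1), (-5, +5, +1), (+2, -2, -3); they repeat the 4-cycle [(+2, -2, -3), (-5, -1, -5), (-5, +4, +1), (-5, +5, +1)].
step 10: apply (-5, -1, -5) → (-40, 4, -19)
step 11: apply (-5, +4, +1) → (-45, 8, -18)

(-45, 8, -18)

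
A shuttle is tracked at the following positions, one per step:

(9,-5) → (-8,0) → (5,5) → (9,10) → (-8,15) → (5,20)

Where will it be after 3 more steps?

(5,35)

First: cycles through 9, -8, 5 every 3 steps. Step 8 lands at position 2 of the cycle → 5.
Second: linear, +5 per step → 35 at step 8.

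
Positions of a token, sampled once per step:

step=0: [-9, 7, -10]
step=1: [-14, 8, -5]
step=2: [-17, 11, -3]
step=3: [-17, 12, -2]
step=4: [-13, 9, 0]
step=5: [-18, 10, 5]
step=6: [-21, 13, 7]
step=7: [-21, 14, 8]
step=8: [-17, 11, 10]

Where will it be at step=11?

[-25, 16, 18]

Step-to-step displacements: [-5, +1, +5], [-3, +3, +2], [+0, +1, +1], [+4, -3, +2], [-5, +1, +5], [-3, +3, +2], [+0, +1, +1], [+4, -3, +2] — a repeating cycle of length 4.
step 9: apply [-5, +1, +5] → [-22, 12, 15]
step 10: apply [-3, +3, +2] → [-25, 15, 17]
step 11: apply [+0, +1, +1] → [-25, 16, 18]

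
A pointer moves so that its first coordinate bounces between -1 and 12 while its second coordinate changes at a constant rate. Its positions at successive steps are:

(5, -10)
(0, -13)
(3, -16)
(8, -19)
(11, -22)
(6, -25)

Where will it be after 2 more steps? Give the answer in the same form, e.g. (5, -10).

The first coordinate travels 5 per step and bounces off the walls at -1 and 12.
  step 6: 6 → 1
  step 7: 1 → 2
The second coordinate changes by -3 each step: at step 7 it is -31.

(2, -31)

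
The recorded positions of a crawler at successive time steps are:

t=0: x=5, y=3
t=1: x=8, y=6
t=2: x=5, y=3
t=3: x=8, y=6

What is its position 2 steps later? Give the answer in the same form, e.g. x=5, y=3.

x=8, y=6

Step-to-step displacements: (+3, +3), (-3, -3), (+3, +3); each is -1× the previous.
step 4: x=8, y=6 + (-3, -3) → x=5, y=3
step 5: x=5, y=3 + (+3, +3) → x=8, y=6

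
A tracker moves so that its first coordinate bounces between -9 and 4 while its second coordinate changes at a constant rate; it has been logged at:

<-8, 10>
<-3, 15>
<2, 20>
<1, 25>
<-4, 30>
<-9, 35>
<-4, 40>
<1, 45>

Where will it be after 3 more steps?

<-8, 60>

The first coordinate reflects between -9 and 4, moving 5 per step.
  step 8: 1 → 2
  step 9: 2 → -3
  step 10: -3 → -8
The second coordinate changes by +5 each step: at step 10 it is 60.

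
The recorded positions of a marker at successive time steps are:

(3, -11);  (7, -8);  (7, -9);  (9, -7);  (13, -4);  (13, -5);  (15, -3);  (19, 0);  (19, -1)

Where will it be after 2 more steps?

Step-to-step displacements: (+4, +3), (+0, -1), (+2, +2), (+4, +3), (+0, -1), (+2, +2), (+4, +3), (+0, -1) — a repeating cycle of length 3.
step 9: apply (+2, +2) → (21, 1)
step 10: apply (+4, +3) → (25, 4)

(25, 4)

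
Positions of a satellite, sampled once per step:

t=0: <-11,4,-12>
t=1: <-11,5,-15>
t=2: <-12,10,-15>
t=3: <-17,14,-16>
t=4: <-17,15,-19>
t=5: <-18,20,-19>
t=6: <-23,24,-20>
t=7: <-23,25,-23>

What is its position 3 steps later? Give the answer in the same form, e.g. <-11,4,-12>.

Step-to-step displacements: <+0,+1,-3>, <-1,+5,+0>, <-5,+4,-1>, <+0,+1,-3>, <-1,+5,+0>, <-5,+4,-1>, <+0,+1,-3> — a repeating cycle of length 3.
step 8: apply <-1,+5,+0> → <-24,30,-23>
step 9: apply <-5,+4,-1> → <-29,34,-24>
step 10: apply <+0,+1,-3> → <-29,35,-27>

<-29,35,-27>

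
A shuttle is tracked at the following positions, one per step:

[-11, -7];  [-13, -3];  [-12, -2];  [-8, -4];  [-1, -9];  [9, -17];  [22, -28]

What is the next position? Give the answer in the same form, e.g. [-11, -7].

[38, -42]

First differences are [-2, +4], [+1, +1], [+4, -2], [+7, -5], [+10, -8], [+13, -11]; their common second difference is [+3, -3] (constant acceleration).
step 7: [22, -28] + [+16, -14] → [38, -42]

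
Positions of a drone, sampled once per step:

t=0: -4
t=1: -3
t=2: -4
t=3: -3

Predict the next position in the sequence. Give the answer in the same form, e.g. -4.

-4

The jumps are +1, -1, +1 — a geometric progression with ratio -1.
step 4: -3 − 1 → -4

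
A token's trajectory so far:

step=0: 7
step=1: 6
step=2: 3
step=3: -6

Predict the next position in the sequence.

Step-to-step displacements: -1, -3, -9; each is 3× the previous.
step 4: -6 − 27 → -33

-33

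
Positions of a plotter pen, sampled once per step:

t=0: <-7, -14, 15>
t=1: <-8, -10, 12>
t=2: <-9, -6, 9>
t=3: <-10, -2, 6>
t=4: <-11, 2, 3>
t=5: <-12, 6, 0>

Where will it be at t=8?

Each step adds <-1, +4, -3> to the position.
step 6: <-12, 6, 0> + <-1, +4, -3> → <-13, 10, -3>
step 7: <-13, 10, -3> + <-1, +4, -3> → <-14, 14, -6>
step 8: <-14, 14, -6> + <-1, +4, -3> → <-15, 18, -9>

<-15, 18, -9>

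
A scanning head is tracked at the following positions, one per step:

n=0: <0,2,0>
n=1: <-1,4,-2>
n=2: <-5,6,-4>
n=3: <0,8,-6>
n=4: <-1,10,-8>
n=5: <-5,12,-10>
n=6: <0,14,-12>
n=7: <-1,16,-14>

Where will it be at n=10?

First: cycles through 0, -1, -5 every 3 steps. Step 10 lands at position 1 of the cycle → -1.
Second: linear, +2 per step → 22 at step 10.
Third: linear, -2 per step → -20 at step 10.

<-1,22,-20>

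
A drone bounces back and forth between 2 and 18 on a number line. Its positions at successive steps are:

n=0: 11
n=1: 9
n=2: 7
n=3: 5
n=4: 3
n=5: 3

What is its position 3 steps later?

The value travels 2 per step and bounces off the walls at 2 and 18.
  step 6: 3 → 5
  step 7: 5 → 7
  step 8: 7 → 9

9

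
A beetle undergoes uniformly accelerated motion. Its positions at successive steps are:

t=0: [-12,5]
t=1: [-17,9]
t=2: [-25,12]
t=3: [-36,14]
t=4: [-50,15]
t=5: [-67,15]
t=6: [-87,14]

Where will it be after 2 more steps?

[-136,9]

Successive displacements: [-5,+4], [-8,+3], [-11,+2], [-14,+1], [-17,+0], [-20,-1] — each changes by [-3,-1].
step 7: [-87,14] + [-23,-2] → [-110,12]
step 8: [-110,12] + [-26,-3] → [-136,9]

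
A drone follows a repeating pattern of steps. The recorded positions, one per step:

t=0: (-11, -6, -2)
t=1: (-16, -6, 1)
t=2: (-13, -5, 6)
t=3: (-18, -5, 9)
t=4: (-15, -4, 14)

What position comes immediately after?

Step-to-step displacements: (-5, +0, +3), (+3, +1, +5), (-5, +0, +3), (+3, +1, +5) — a repeating cycle of length 2.
step 5: apply (-5, +0, +3) → (-20, -4, 17)

(-20, -4, 17)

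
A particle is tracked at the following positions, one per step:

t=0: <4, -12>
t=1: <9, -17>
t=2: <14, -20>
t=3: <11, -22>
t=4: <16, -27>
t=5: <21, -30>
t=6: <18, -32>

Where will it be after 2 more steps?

<28, -40>

Step-to-step displacements: <+5, -5>, <+5, -3>, <-3, -2>, <+5, -5>, <+5, -3>, <-3, -2> — a repeating cycle of length 3.
step 7: apply <+5, -5> → <23, -37>
step 8: apply <+5, -3> → <28, -40>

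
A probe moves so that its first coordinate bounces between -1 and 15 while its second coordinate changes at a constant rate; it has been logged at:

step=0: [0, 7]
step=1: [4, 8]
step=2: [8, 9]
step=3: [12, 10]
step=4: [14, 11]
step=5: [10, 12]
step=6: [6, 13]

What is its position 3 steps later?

The first coordinate reflects between -1 and 15, moving 4 per step.
  step 7: 6 → 2
  step 8: 2 → 0
  step 9: 0 → 4
The second coordinate changes by +1 each step: at step 9 it is 16.

[4, 16]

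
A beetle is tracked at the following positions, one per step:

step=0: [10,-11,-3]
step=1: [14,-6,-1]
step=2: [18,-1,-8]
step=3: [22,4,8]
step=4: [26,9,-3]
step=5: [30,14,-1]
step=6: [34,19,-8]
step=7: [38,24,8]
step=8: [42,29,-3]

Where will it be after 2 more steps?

[50,39,-8]

The first coordinate changes by +4 each step, so at step 10 it is 10 + 10·(4) = 50.
The second coordinate changes by +5 each step, so at step 10 it is -11 + 10·(5) = 39.
The third coordinate repeats the cycle [-3, -1, -8, 8] with period 4; step 10 mod 4 = 2, giving -8.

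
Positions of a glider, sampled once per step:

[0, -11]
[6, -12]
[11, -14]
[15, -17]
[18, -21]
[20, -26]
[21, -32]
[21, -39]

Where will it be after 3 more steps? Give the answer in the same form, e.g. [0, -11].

[15, -66]

Successive displacements: [+6, -1], [+5, -2], [+4, -3], [+3, -4], [+2, -5], [+1, -6], [+0, -7] — each changes by [-1, -1].
step 8: [21, -39] + [-1, -8] → [20, -47]
step 9: [20, -47] + [-2, -9] → [18, -56]
step 10: [18, -56] + [-3, -10] → [15, -66]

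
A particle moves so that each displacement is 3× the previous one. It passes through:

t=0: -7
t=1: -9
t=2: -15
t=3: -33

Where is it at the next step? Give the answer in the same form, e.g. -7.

-87

The jumps are -2, -6, -18 — a geometric progression with ratio 3.
step 4: -33 − 54 → -87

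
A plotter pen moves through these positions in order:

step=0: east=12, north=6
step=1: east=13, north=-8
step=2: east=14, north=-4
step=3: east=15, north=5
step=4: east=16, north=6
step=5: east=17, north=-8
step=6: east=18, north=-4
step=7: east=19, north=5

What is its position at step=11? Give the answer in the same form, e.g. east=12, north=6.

The east coordinate changes by +1 each step, so at step 11 it is 12 + 11·(1) = 23.
The north coordinate repeats the cycle [6, -8, -4, 5] with period 4; step 11 mod 4 = 3, giving 5.

east=23, north=5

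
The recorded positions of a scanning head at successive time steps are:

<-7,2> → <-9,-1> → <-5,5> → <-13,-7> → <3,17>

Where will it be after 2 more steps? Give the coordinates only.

<35,65>

Step-to-step displacements: <-2,-3>, <+4,+6>, <-8,-12>, <+16,+24>; each is -2× the previous.
step 5: <3,17> + <-32,-48> → <-29,-31>
step 6: <-29,-31> + <+64,+96> → <35,65>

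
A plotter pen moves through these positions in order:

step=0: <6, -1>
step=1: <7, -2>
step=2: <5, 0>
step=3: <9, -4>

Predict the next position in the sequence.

<1, 4>

Step-to-step displacements: <+1, -1>, <-2, +2>, <+4, -4>; each is -2× the previous.
step 4: <9, -4> + <-8, +8> → <1, 4>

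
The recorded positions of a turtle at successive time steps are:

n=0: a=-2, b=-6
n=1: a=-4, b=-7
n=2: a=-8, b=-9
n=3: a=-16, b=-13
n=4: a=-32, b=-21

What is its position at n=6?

Consecutive displacements (-2,-1), (-4,-2), (-8,-4), (-16,-8) scale by a factor of 2 each step.
step 5: a=-32, b=-21 + (-32,-16) → a=-64, b=-37
step 6: a=-64, b=-37 + (-64,-32) → a=-128, b=-69

a=-128, b=-69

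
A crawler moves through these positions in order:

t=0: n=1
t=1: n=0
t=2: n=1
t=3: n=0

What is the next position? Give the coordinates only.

Step-to-step displacements: -1, +1, -1; each is -1× the previous.
step 4: 0 + 1 → n=1

n=1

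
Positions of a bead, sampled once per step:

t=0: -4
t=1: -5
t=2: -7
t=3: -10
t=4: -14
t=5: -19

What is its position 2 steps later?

-32

Taking differences between consecutive positions: -1, -2, -3, -4, -5. These grow by -1 each step.
step 6: -19 − 6 → -25
step 7: -25 − 7 → -32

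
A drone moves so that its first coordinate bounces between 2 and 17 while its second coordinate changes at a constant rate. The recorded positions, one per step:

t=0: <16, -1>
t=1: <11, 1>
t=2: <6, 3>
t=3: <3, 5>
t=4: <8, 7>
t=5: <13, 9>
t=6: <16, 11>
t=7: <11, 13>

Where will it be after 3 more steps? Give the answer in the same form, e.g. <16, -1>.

<8, 19>

The first coordinate travels 5 per step and bounces off the walls at 2 and 17.
  step 8: 11 → 6
  step 9: 6 → 3
  step 10: 3 → 8
The second coordinate changes by +2 each step: at step 10 it is 19.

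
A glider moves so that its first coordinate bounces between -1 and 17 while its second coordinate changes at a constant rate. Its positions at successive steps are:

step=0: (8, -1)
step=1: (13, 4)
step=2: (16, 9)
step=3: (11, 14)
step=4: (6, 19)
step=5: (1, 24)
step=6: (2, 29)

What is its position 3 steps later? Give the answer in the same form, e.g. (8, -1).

(17, 44)

The first coordinate reflects between -1 and 17, moving 5 per step.
  step 7: 2 → 7
  step 8: 7 → 12
  step 9: 12 → 17
The second coordinate changes by +5 each step: at step 9 it is 44.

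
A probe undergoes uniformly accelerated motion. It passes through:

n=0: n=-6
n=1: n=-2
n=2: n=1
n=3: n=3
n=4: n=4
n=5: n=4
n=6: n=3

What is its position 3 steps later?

Successive displacements: +4, +3, +2, +1, +0, -1 — each changes by -1.
step 7: 3 − 2 → n=1
step 8: 1 − 3 → n=-2
step 9: -2 − 4 → n=-6

n=-6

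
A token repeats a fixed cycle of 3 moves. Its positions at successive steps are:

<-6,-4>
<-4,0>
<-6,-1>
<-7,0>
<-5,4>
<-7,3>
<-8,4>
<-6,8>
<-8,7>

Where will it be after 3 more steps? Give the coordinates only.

Differencing gives <+2,+4>, <-2,-1>, <-1,+1>, <+2,+4>, <-2,-1>, <-1,+1>, <+2,+4>, <-2,-1>. This is the pattern <+2,+4>, <-2,-1>, <-1,+1> repeated.
step 9: apply <-1,+1> → <-9,8>
step 10: apply <+2,+4> → <-7,12>
step 11: apply <-2,-1> → <-9,11>

<-9,11>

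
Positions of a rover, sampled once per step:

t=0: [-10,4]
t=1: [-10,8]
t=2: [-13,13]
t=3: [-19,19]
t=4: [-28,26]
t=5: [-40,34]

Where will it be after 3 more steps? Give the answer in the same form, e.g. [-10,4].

[-94,64]

Successive displacements: [+0,+4], [-3,+5], [-6,+6], [-9,+7], [-12,+8] — each changes by [-3,+1].
step 6: [-40,34] + [-15,+9] → [-55,43]
step 7: [-55,43] + [-18,+10] → [-73,53]
step 8: [-73,53] + [-21,+11] → [-94,64]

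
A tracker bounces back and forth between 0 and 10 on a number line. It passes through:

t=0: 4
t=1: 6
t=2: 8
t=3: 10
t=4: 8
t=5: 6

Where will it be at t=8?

The value reflects between 0 and 10, moving 2 per step.
  step 6: 6 → 4
  step 7: 4 → 2
  step 8: 2 → 0

0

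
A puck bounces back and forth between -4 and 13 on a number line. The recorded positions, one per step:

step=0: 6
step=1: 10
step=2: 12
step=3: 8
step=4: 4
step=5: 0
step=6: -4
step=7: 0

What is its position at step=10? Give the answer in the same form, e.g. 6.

12

The value reflects between -4 and 13, moving 4 per step.
  step 8: 0 → 4
  step 9: 4 → 8
  step 10: 8 → 12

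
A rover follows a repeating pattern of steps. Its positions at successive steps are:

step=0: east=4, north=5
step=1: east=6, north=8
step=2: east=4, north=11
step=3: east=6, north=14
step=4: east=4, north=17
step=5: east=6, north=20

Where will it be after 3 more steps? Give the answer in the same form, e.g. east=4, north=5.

east=4, north=29

Step-to-step displacements: (+2, +3), (-2, +3), (+2, +3), (-2, +3), (+2, +3) — a repeating cycle of length 2.
step 6: apply (-2, +3) → east=4, north=23
step 7: apply (+2, +3) → east=6, north=26
step 8: apply (-2, +3) → east=4, north=29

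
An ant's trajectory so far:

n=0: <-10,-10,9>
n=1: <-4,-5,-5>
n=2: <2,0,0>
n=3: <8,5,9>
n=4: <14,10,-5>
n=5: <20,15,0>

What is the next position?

<26,20,9>

First: linear, +6 per step → 26 at step 6.
Second: linear, +5 per step → 20 at step 6.
Third: cycles through 9, -5, 0 every 3 steps. Step 6 lands at position 0 of the cycle → 9.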